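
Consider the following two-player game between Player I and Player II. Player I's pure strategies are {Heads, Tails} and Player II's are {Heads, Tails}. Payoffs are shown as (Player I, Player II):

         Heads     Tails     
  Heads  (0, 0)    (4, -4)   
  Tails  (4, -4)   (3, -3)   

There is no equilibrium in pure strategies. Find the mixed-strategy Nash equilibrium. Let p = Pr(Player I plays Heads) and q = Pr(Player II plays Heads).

Player II's indifference between Heads and Tails determines Player I's mixing probability p:
  Player II's payoff from Heads: p·0 + (1−p)·(-4) = 4p - 4
  Player II's payoff from Tails: p·(-4) + (1−p)·(-3) = -p - 3
  4p - 4 = -p - 3  ⇒  5p = 1  ⇒  p = 1/5.
Player II's mix must leave Player I indifferent between Heads and Tails.
  Player I's payoff to Heads: q·0 + (1−q)·4 = -4q + 4
  Player I's payoff to Tails: q·4 + (1−q)·3 = q + 3
  -4q + 4 = q + 3  ⇒  -5q = -1  ⇒  q = 1/5.

p = 1/5, q = 1/5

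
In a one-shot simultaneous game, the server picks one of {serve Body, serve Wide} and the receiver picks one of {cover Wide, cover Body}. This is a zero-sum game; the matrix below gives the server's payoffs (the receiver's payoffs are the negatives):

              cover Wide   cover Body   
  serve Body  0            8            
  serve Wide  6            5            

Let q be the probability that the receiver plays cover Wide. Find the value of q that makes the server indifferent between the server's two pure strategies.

q = 1/3

In a mixed equilibrium the server is indifferent between serve Body and serve Wide; this condition fixes q.
  the server's payoff to serve Body: q·0 + (1−q)·8 = -8q + 8
  the server's payoff to serve Wide: q·6 + (1−q)·5 = q + 5
  -8q + 8 = q + 5  ⇒  -9q = -3  ⇒  q = 1/3.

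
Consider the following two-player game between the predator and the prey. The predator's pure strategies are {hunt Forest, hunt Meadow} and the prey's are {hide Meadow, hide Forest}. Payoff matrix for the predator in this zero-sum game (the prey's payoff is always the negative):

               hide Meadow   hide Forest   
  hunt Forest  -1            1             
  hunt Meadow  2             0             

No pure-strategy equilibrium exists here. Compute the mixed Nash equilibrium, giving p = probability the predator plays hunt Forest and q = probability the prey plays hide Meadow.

The prey's indifference between hide Meadow and hide Forest determines the predator's mixing probability p:
  the prey's payoff to hide Meadow: p·1 + (1−p)·(-2) = 3p - 2
  the prey's payoff to hide Forest: p·(-1) + (1−p)·0 = -p
  3p - 2 = -p  ⇒  4p = 2  ⇒  p = 1/2.
The prey's mix must leave the predator indifferent between hunt Forest and hunt Meadow.
  the predator's payoff from hunt Forest: q·(-1) + (1−q)·1 = -2q + 1
  the predator's payoff from hunt Meadow: q·2 + (1−q)·0 = 2q
  -2q + 1 = 2q  ⇒  -4q = -1  ⇒  q = 1/4.

p = 1/2, q = 1/4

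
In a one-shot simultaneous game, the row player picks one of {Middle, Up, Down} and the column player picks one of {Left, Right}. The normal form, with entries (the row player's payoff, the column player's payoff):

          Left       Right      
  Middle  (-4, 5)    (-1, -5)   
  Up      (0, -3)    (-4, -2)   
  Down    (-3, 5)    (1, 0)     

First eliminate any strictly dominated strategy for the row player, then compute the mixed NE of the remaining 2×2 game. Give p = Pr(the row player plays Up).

p = 5/6

The row player's strategy Middle is strictly dominated by Down: -3 > -4 and 1 > -1. Eliminate Middle.
The column player's indifference between Left and Right determines the row player's mixing probability p:
  the column player's payoff to Left: p·(-3) + (1−p)·5 = -8p + 5
  the column player's payoff to Right: p·(-2) + (1−p)·0 = -2p
  -8p + 5 = -2p  ⇒  -6p = -5  ⇒  p = 5/6.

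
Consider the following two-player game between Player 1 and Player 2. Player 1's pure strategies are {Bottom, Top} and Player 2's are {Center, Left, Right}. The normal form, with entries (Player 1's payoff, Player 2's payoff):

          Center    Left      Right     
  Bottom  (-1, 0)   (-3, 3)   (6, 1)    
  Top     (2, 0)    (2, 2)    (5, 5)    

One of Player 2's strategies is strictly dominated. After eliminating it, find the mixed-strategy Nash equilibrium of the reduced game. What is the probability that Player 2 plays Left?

q = 1/6

Player 2's strategy Center is strictly dominated by Left: 3 > 0 and 2 > 0. Eliminate Center.
For Player 1 to be willing to mix, Player 1 must be indifferent between Bottom and Top, which pins down Player 2's mix.
  Player 1's payoff from Bottom: q·(-3) + (1−q)·6 = -9q + 6
  Player 1's payoff from Top: q·2 + (1−q)·5 = -3q + 5
  -9q + 6 = -3q + 5  ⇒  -6q = -1  ⇒  q = 1/6.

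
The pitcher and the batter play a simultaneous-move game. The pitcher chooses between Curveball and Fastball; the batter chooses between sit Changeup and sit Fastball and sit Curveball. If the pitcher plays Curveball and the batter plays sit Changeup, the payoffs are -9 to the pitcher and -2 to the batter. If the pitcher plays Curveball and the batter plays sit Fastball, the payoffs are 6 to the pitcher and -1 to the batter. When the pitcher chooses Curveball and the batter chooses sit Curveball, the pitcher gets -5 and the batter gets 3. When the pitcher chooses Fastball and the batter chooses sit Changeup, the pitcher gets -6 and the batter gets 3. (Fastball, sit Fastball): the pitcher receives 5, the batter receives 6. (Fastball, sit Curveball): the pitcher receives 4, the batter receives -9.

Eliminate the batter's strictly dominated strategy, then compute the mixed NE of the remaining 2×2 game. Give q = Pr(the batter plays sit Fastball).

q = 9/10

The batter's strategy sit Changeup is strictly dominated by sit Fastball: -1 > -2 and 6 > 3. Eliminate sit Changeup.
For the pitcher to be willing to mix, the pitcher must be indifferent between Curveball and Fastball, which pins down the batter's mix.
  the pitcher's payoff to Curveball: q·6 + (1−q)·(-5) = 11q - 5
  the pitcher's payoff to Fastball: q·5 + (1−q)·4 = q + 4
  11q - 5 = q + 4  ⇒  10q = 9  ⇒  q = 9/10.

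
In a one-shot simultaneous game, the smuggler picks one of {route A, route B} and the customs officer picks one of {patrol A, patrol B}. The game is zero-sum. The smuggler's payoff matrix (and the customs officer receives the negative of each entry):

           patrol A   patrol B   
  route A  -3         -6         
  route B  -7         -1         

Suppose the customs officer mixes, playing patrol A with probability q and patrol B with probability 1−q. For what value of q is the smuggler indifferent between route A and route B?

The smuggler's indifference between route A and route B determines the customs officer's mixing probability q:
  the smuggler's payoff to route A: q·(-3) + (1−q)·(-6) = 3q - 6
  the smuggler's payoff to route B: q·(-7) + (1−q)·(-1) = -6q - 1
  3q - 6 = -6q - 1  ⇒  9q = 5  ⇒  q = 5/9.

q = 5/9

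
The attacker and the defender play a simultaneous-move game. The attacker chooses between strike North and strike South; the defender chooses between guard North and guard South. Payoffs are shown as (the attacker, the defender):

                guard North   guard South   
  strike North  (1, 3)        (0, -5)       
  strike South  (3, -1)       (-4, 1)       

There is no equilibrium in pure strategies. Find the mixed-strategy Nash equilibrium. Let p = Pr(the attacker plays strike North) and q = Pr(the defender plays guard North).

p = 1/5, q = 2/3

In a mixed equilibrium the defender is indifferent between guard North and guard South; this condition fixes p.
  the defender's payoff to guard North: p·3 + (1−p)·(-1) = 4p - 1
  the defender's payoff to guard South: p·(-5) + (1−p)·1 = -6p + 1
  4p - 1 = -6p + 1  ⇒  10p = 2  ⇒  p = 1/5.
The attacker's indifference between strike North and strike South determines the defender's mixing probability q:
  the attacker's expected payoff from strike North: q·1 + (1−q)·0 = q
  the attacker's expected payoff from strike South: q·3 + (1−q)·(-4) = 7q - 4
  q = 7q - 4  ⇒  -6q = -4  ⇒  q = 2/3.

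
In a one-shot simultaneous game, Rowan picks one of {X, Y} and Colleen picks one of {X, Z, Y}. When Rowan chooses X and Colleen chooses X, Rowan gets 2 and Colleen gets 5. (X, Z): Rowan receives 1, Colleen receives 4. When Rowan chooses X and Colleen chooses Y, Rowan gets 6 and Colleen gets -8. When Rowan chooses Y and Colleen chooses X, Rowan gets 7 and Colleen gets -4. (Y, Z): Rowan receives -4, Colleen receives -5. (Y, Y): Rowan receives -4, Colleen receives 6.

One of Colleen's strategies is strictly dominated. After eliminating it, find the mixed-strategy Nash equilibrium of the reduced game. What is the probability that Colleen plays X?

q = 2/3

Colleen's strategy Z is strictly dominated by X: 5 > 4 and -4 > -5. Eliminate Z.
For Rowan to be willing to mix, Rowan must be indifferent between X and Y, which pins down Colleen's mix.
  Rowan's payoff from X: q·2 + (1−q)·6 = -4q + 6
  Rowan's payoff from Y: q·7 + (1−q)·(-4) = 11q - 4
  -4q + 6 = 11q - 4  ⇒  -15q = -10  ⇒  q = 2/3.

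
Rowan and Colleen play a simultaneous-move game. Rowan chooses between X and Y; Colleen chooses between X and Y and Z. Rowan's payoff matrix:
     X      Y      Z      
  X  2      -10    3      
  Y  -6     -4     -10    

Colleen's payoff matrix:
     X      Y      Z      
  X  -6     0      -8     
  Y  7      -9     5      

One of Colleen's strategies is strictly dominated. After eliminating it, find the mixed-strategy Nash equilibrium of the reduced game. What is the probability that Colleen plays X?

Colleen's strategy Z is strictly dominated by X: -6 > -8 and 7 > 5. Eliminate Z.
Colleen's mix must leave Rowan indifferent between X and Y.
  Rowan's payoff to X: q·2 + (1−q)·(-10) = 12q - 10
  Rowan's payoff to Y: q·(-6) + (1−q)·(-4) = -2q - 4
  12q - 10 = -2q - 4  ⇒  14q = 6  ⇒  q = 3/7.

q = 3/7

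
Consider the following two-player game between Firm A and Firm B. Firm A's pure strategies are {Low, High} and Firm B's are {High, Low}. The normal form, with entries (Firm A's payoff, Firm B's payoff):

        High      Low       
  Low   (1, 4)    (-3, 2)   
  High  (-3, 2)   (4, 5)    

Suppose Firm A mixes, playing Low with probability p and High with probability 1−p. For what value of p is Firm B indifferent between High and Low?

p = 3/5

For Firm B to be willing to mix, Firm B must be indifferent between High and Low, which pins down Firm A's mix.
  Firm B's payoff from High: p·4 + (1−p)·2 = 2p + 2
  Firm B's payoff from Low: p·2 + (1−p)·5 = -3p + 5
  2p + 2 = -3p + 5  ⇒  5p = 3  ⇒  p = 3/5.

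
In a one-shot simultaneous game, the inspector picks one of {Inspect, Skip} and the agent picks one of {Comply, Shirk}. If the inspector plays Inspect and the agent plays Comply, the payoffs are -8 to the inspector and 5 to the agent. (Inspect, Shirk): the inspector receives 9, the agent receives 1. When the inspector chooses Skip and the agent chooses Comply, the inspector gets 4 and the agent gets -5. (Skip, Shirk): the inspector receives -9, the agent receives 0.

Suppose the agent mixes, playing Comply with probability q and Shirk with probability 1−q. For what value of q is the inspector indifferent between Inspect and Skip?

q = 3/5

The inspector's indifference between Inspect and Skip determines the agent's mixing probability q:
  the inspector's payoff to Inspect: q·(-8) + (1−q)·9 = -17q + 9
  the inspector's payoff to Skip: q·4 + (1−q)·(-9) = 13q - 9
  -17q + 9 = 13q - 9  ⇒  -30q = -18  ⇒  q = 3/5.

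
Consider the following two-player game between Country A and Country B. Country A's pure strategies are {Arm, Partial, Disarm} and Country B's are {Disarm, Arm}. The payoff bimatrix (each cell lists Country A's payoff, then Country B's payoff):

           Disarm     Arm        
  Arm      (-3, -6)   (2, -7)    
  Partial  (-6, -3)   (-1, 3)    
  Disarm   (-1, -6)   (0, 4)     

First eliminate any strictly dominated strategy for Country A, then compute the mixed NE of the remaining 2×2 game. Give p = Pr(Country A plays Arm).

Country A's strategy Partial is strictly dominated by Arm: -3 > -6 and 2 > -1. Eliminate Partial.
For Country B to be willing to mix, Country B must be indifferent between Disarm and Arm, which pins down Country A's mix.
  Country B's payoff from Disarm: p·(-6) + (1−p)·(-6) = -6
  Country B's payoff from Arm: p·(-7) + (1−p)·4 = -11p + 4
  -6 = -11p + 4  ⇒  11p = 10  ⇒  p = 10/11.

p = 10/11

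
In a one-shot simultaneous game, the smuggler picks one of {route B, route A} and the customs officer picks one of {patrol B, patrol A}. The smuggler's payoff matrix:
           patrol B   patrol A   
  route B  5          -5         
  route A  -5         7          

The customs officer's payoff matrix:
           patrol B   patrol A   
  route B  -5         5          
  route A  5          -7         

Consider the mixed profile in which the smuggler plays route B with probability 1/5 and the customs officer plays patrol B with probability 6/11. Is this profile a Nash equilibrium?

Given the smuggler's mix p = 1/5, the customs officer's payoff from patrol B is 3 but from patrol A is -23/5. The customs officer strictly prefers patrol B, so the customs officer would not mix.
So the proposed profile is not a Nash equilibrium.

No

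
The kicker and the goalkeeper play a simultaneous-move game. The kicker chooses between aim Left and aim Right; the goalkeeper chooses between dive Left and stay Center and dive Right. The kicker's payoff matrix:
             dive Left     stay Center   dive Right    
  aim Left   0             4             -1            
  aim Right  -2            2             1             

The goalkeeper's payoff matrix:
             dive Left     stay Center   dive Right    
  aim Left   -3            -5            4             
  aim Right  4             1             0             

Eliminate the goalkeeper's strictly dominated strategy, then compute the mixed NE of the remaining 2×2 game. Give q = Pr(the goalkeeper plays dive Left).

The goalkeeper's strategy stay Center is strictly dominated by dive Left: -3 > -5 and 4 > 1. Eliminate stay Center.
For the kicker to be willing to mix, the kicker must be indifferent between aim Left and aim Right, which pins down the goalkeeper's mix.
  the kicker's payoff from aim Left: q·0 + (1−q)·(-1) = q - 1
  the kicker's payoff from aim Right: q·(-2) + (1−q)·1 = -3q + 1
  q - 1 = -3q + 1  ⇒  4q = 2  ⇒  q = 1/2.

q = 1/2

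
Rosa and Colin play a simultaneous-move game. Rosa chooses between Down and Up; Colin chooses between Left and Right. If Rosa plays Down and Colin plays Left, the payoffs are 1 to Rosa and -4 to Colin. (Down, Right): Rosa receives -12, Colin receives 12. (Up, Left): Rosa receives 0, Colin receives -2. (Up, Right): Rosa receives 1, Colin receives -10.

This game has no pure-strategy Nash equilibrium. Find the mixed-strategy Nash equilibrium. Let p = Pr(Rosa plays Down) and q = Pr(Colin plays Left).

p = 1/3, q = 13/14

Rosa's mix must leave Colin indifferent between Left and Right.
  Colin's payoff to Left: p·(-4) + (1−p)·(-2) = -2p - 2
  Colin's payoff to Right: p·12 + (1−p)·(-10) = 22p - 10
  -2p - 2 = 22p - 10  ⇒  -24p = -8  ⇒  p = 1/3.
Rosa's indifference between Down and Up determines Colin's mixing probability q:
  Rosa's expected payoff from Down: q·1 + (1−q)·(-12) = 13q - 12
  Rosa's expected payoff from Up: q·0 + (1−q)·1 = -q + 1
  13q - 12 = -q + 1  ⇒  14q = 13  ⇒  q = 13/14.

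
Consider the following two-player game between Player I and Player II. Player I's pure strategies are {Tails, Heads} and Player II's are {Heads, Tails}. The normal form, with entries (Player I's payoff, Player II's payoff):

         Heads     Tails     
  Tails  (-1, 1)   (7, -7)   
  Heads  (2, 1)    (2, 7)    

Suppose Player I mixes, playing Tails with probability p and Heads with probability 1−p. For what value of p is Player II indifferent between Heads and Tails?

Set Player II's expected payoff from Heads equal to that from Tails:
  Player II's payoff from Heads: p·1 + (1−p)·1 = 1
  Player II's payoff from Tails: p·(-7) + (1−p)·7 = -14p + 7
  1 = -14p + 7  ⇒  14p = 6  ⇒  p = 3/7.

p = 3/7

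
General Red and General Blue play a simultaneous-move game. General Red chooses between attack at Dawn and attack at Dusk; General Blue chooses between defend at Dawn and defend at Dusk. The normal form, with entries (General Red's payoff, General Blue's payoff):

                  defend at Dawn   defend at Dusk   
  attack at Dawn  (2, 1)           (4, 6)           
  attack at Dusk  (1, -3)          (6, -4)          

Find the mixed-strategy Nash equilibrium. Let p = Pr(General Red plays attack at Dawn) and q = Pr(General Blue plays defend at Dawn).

In a mixed equilibrium General Blue is indifferent between defend at Dawn and defend at Dusk; this condition fixes p.
  General Blue's expected payoff from defend at Dawn: p·1 + (1−p)·(-3) = 4p - 3
  General Blue's expected payoff from defend at Dusk: p·6 + (1−p)·(-4) = 10p - 4
  4p - 3 = 10p - 4  ⇒  -6p = -1  ⇒  p = 1/6.
Set General Red's expected payoff from attack at Dawn equal to that from attack at Dusk:
  General Red's payoff to attack at Dawn: q·2 + (1−q)·4 = -2q + 4
  General Red's payoff to attack at Dusk: q·1 + (1−q)·6 = -5q + 6
  -2q + 4 = -5q + 6  ⇒  3q = 2  ⇒  q = 2/3.

p = 1/6, q = 2/3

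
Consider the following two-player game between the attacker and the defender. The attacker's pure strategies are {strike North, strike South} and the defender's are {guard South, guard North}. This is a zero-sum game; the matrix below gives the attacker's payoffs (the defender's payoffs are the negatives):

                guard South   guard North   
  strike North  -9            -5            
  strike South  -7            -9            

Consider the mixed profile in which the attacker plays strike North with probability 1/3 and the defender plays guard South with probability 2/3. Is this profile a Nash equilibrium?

Check the defender's indifference given the attacker's mix p = 1/3:
  payoff from guard South = 23/3; payoff from guard North = 23/3 — equal.
Check the attacker's indifference given the defender's mix q = 2/3:
  payoff from strike North = -23/3; payoff from strike South = -23/3 — equal.
Both players are indifferent, so neither can profitably deviate.

Yes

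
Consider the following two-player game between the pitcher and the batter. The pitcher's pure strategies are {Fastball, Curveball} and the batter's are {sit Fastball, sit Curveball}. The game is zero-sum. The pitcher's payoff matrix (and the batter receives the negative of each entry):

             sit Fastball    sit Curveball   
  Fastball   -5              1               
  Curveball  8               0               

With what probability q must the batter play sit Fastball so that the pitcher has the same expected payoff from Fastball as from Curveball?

q = 1/14

In a mixed equilibrium the pitcher is indifferent between Fastball and Curveball; this condition fixes q.
  the pitcher's payoff from Fastball: q·(-5) + (1−q)·1 = -6q + 1
  the pitcher's payoff from Curveball: q·8 + (1−q)·0 = 8q
  -6q + 1 = 8q  ⇒  -14q = -1  ⇒  q = 1/14.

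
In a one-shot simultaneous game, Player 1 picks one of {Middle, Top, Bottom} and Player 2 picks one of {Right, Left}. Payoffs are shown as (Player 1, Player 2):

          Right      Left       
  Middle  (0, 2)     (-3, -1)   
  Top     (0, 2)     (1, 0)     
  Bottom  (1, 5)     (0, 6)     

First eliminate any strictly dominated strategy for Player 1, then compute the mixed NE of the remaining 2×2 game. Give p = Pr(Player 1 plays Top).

Player 1's strategy Middle is strictly dominated by Bottom: 1 > 0 and 0 > -3. Eliminate Middle.
In a mixed equilibrium Player 2 is indifferent between Right and Left; this condition fixes p.
  Player 2's payoff from Right: p·2 + (1−p)·5 = -3p + 5
  Player 2's payoff from Left: p·0 + (1−p)·6 = -6p + 6
  -3p + 5 = -6p + 6  ⇒  3p = 1  ⇒  p = 1/3.

p = 1/3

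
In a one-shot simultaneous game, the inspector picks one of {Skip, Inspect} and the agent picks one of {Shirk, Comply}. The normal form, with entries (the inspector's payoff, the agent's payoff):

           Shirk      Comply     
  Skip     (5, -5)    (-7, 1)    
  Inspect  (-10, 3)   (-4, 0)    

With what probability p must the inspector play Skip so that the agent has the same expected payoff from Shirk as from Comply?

For the agent to be willing to mix, the agent must be indifferent between Shirk and Comply, which pins down the inspector's mix.
  the agent's payoff to Shirk: p·(-5) + (1−p)·3 = -8p + 3
  the agent's payoff to Comply: p·1 + (1−p)·0 = p
  -8p + 3 = p  ⇒  -9p = -3  ⇒  p = 1/3.

p = 1/3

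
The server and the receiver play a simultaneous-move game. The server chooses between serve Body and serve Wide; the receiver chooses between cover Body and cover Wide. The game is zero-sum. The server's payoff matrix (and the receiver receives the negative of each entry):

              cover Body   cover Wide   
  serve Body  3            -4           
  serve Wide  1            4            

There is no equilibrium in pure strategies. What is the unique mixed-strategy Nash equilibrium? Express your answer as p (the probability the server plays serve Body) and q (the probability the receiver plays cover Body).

p = 3/10, q = 4/5

Set the receiver's expected payoff from cover Body equal to that from cover Wide:
  the receiver's payoff from cover Body: p·(-3) + (1−p)·(-1) = -2p - 1
  the receiver's payoff from cover Wide: p·4 + (1−p)·(-4) = 8p - 4
  -2p - 1 = 8p - 4  ⇒  -10p = -3  ⇒  p = 3/10.
The receiver's mix must leave the server indifferent between serve Body and serve Wide.
  the server's payoff to serve Body: q·3 + (1−q)·(-4) = 7q - 4
  the server's payoff to serve Wide: q·1 + (1−q)·4 = -3q + 4
  7q - 4 = -3q + 4  ⇒  10q = 8  ⇒  q = 4/5.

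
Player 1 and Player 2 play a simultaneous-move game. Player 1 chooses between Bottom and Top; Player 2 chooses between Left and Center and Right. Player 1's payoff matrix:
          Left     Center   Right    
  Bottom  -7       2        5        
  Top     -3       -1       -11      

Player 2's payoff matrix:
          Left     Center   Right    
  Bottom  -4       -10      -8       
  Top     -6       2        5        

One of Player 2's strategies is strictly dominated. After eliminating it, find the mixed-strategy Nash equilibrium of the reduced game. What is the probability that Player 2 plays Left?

Player 2's strategy Center is strictly dominated by Right: -8 > -10 and 5 > 2. Eliminate Center.
Player 1's indifference between Bottom and Top determines Player 2's mixing probability q:
  Player 1's payoff from Bottom: q·(-7) + (1−q)·5 = -12q + 5
  Player 1's payoff from Top: q·(-3) + (1−q)·(-11) = 8q - 11
  -12q + 5 = 8q - 11  ⇒  -20q = -16  ⇒  q = 4/5.

q = 4/5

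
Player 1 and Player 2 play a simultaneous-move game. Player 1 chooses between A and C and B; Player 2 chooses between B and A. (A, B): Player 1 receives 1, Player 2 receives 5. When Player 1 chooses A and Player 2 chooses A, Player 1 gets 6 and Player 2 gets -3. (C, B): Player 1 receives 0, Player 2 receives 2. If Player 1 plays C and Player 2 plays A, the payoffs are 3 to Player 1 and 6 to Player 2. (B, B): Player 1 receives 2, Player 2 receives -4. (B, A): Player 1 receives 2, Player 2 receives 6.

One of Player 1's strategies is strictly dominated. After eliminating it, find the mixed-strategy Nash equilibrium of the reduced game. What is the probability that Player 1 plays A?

p = 5/9

Player 1's strategy C is strictly dominated by A: 1 > 0 and 6 > 3. Eliminate C.
Set Player 2's expected payoff from B equal to that from A:
  Player 2's expected payoff from B: p·5 + (1−p)·(-4) = 9p - 4
  Player 2's expected payoff from A: p·(-3) + (1−p)·6 = -9p + 6
  9p - 4 = -9p + 6  ⇒  18p = 10  ⇒  p = 5/9.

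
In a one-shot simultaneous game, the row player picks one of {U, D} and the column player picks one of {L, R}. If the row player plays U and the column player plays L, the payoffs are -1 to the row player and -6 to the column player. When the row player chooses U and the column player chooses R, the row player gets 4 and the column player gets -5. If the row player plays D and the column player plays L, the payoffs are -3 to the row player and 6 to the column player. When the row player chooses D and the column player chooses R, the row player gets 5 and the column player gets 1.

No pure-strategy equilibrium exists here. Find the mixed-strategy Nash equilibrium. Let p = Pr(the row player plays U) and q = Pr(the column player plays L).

In a mixed equilibrium the column player is indifferent between L and R; this condition fixes p.
  the column player's expected payoff from L: p·(-6) + (1−p)·6 = -12p + 6
  the column player's expected payoff from R: p·(-5) + (1−p)·1 = -6p + 1
  -12p + 6 = -6p + 1  ⇒  -6p = -5  ⇒  p = 5/6.
Set the row player's expected payoff from U equal to that from D:
  the row player's payoff from U: q·(-1) + (1−q)·4 = -5q + 4
  the row player's payoff from D: q·(-3) + (1−q)·5 = -8q + 5
  -5q + 4 = -8q + 5  ⇒  3q = 1  ⇒  q = 1/3.

p = 5/6, q = 1/3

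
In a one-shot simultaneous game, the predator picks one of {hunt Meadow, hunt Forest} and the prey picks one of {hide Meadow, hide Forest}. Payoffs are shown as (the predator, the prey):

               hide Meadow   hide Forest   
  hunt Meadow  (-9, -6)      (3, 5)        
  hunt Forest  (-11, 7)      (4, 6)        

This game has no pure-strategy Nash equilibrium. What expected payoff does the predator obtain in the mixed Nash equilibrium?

For the predator to be willing to mix, the predator must be indifferent between hunt Meadow and hunt Forest, which pins down the prey's mix.
  the predator's payoff to hunt Meadow: q·(-9) + (1−q)·3 = -12q + 3
  the predator's payoff to hunt Forest: q·(-11) + (1−q)·4 = -15q + 4
  -12q + 3 = -15q + 4  ⇒  3q = 1  ⇒  q = 1/3.
At equilibrium the predator is indifferent across rows, so the predator's payoff equals the payoff from hunt Meadow: (1/3)·(-9) + (2/3)·3 = -1.

-1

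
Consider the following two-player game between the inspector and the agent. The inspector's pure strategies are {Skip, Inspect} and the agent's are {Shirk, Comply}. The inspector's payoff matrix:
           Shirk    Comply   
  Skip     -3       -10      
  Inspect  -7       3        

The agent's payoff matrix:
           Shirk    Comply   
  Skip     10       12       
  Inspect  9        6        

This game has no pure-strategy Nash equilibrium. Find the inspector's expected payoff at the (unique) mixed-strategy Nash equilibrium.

-79/17

The agent's mix must leave the inspector indifferent between Skip and Inspect.
  the inspector's payoff to Skip: q·(-3) + (1−q)·(-10) = 7q - 10
  the inspector's payoff to Inspect: q·(-7) + (1−q)·3 = -10q + 3
  7q - 10 = -10q + 3  ⇒  17q = 13  ⇒  q = 13/17.
At equilibrium the inspector is indifferent across rows, so the inspector's payoff equals the payoff from Skip: (13/17)·(-3) + (4/17)·(-10) = -79/17.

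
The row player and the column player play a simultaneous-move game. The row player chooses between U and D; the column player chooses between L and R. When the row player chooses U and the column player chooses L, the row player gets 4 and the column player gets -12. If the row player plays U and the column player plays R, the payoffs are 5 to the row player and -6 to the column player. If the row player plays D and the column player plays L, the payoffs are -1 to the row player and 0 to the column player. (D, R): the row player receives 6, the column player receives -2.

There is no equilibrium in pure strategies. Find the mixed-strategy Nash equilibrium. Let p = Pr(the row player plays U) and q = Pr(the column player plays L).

The row player's mix must leave the column player indifferent between L and R.
  the column player's expected payoff from L: p·(-12) + (1−p)·0 = -12p
  the column player's expected payoff from R: p·(-6) + (1−p)·(-2) = -4p - 2
  -12p = -4p - 2  ⇒  -8p = -2  ⇒  p = 1/4.
In a mixed equilibrium the row player is indifferent between U and D; this condition fixes q.
  the row player's payoff from U: q·4 + (1−q)·5 = -q + 5
  the row player's payoff from D: q·(-1) + (1−q)·6 = -7q + 6
  -q + 5 = -7q + 6  ⇒  6q = 1  ⇒  q = 1/6.

p = 1/4, q = 1/6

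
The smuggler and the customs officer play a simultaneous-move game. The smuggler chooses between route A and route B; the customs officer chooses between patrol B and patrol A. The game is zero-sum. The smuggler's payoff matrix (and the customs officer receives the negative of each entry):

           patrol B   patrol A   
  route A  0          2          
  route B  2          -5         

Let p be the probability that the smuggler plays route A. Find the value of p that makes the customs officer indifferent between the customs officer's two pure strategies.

p = 7/9

In a mixed equilibrium the customs officer is indifferent between patrol B and patrol A; this condition fixes p.
  the customs officer's payoff from patrol B: p·0 + (1−p)·(-2) = 2p - 2
  the customs officer's payoff from patrol A: p·(-2) + (1−p)·5 = -7p + 5
  2p - 2 = -7p + 5  ⇒  9p = 7  ⇒  p = 7/9.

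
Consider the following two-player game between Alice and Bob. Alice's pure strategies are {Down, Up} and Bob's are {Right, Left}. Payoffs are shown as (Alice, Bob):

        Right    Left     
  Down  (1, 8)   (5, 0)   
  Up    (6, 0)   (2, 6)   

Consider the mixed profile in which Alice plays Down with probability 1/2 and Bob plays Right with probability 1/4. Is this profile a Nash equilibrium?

Given Alice's mix p = 1/2, Bob's payoff from Right is 4 but from Left is 3. Bob strictly prefers Right, so Bob would not mix.
So the proposed profile is not a Nash equilibrium.

No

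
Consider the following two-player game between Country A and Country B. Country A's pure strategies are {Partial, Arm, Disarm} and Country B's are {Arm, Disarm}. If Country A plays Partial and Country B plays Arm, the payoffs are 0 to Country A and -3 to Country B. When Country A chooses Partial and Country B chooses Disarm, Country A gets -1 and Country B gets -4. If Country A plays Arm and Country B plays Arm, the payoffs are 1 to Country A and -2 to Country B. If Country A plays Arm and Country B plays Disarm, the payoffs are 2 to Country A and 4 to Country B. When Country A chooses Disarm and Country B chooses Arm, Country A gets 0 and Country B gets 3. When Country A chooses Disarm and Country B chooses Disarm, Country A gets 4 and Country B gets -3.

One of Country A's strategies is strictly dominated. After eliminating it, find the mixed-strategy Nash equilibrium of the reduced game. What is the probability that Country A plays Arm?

Country A's strategy Partial is strictly dominated by Arm: 1 > 0 and 2 > -1. Eliminate Partial.
For Country B to be willing to mix, Country B must be indifferent between Arm and Disarm, which pins down Country A's mix.
  Country B's payoff from Arm: p·(-2) + (1−p)·3 = -5p + 3
  Country B's payoff from Disarm: p·4 + (1−p)·(-3) = 7p - 3
  -5p + 3 = 7p - 3  ⇒  -12p = -6  ⇒  p = 1/2.

p = 1/2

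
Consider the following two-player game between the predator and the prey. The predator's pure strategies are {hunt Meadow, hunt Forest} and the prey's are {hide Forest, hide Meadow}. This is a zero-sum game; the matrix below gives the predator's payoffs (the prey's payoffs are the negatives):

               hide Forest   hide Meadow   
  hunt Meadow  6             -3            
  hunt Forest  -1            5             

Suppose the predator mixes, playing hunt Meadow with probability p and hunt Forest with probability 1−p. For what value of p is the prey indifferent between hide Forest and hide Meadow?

Set the prey's expected payoff from hide Forest equal to that from hide Meadow:
  the prey's payoff to hide Forest: p·(-6) + (1−p)·1 = -7p + 1
  the prey's payoff to hide Meadow: p·3 + (1−p)·(-5) = 8p - 5
  -7p + 1 = 8p - 5  ⇒  -15p = -6  ⇒  p = 2/5.

p = 2/5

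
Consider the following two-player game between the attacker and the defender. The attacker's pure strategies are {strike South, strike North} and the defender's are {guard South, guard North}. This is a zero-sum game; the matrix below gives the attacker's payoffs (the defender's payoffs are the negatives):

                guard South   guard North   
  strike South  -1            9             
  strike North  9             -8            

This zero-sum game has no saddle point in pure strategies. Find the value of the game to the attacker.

For the attacker to be willing to mix, the attacker must be indifferent between strike South and strike North, which pins down the defender's mix.
  the attacker's payoff to strike South: q·(-1) + (1−q)·9 = -10q + 9
  the attacker's payoff to strike North: q·9 + (1−q)·(-8) = 17q - 8
  -10q + 9 = 17q - 8  ⇒  -27q = -17  ⇒  q = 17/27.
The value is the attacker's expected payoff against this mix (using strike South): (17/27)·(-1) + (10/27)·9 = 73/27.

v = 73/27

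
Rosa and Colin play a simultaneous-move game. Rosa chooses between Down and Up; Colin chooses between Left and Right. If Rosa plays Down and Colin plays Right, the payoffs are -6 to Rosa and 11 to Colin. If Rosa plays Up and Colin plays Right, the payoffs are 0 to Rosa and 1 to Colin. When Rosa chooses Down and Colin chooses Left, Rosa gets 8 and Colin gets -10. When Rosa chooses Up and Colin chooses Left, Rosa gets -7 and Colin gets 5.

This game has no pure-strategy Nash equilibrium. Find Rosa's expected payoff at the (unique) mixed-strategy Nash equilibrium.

-2

Set Rosa's expected payoff from Down equal to that from Up:
  Rosa's payoff from Down: q·8 + (1−q)·(-6) = 14q - 6
  Rosa's payoff from Up: q·(-7) + (1−q)·0 = -7q
  14q - 6 = -7q  ⇒  21q = 6  ⇒  q = 2/7.
At equilibrium Rosa is indifferent across rows, so Rosa's payoff equals the payoff from Down: (2/7)·8 + (5/7)·(-6) = -2.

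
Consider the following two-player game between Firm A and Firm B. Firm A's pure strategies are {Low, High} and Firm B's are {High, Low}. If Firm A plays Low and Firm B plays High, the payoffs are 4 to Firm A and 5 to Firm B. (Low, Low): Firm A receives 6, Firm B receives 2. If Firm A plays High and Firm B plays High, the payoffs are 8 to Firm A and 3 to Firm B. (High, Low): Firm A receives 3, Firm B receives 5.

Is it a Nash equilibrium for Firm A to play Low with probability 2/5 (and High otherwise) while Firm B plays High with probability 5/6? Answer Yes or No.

No

Given Firm B's mix q = 5/6, Firm A's payoff from Low is 13/3 but from High is 43/6. Firm A strictly prefers High, so Firm A would not mix.
So the proposed profile is not a Nash equilibrium.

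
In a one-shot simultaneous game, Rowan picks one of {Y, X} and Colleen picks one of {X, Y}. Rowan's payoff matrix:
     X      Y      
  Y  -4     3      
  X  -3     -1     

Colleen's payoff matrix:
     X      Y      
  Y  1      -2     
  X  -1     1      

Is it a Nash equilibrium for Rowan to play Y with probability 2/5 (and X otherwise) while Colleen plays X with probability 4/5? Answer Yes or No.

Check Colleen's indifference given Rowan's mix p = 2/5:
  payoff from X = -1/5; payoff from Y = -1/5 — equal.
Check Rowan's indifference given Colleen's mix q = 4/5:
  payoff from Y = -13/5; payoff from X = -13/5 — equal.
Both players are indifferent, so neither can profitably deviate.

Yes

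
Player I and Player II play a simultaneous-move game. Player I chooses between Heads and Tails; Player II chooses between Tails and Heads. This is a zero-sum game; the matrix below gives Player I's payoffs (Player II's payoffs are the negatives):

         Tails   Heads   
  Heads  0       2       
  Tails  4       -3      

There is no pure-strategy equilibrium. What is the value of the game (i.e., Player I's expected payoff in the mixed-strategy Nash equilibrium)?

v = 8/9

Player II's mix must leave Player I indifferent between Heads and Tails.
  Player I's expected payoff from Heads: q·0 + (1−q)·2 = -2q + 2
  Player I's expected payoff from Tails: q·4 + (1−q)·(-3) = 7q - 3
  -2q + 2 = 7q - 3  ⇒  -9q = -5  ⇒  q = 5/9.
The value is Player I's expected payoff against this mix (using Heads): (5/9)·0 + (4/9)·2 = 8/9.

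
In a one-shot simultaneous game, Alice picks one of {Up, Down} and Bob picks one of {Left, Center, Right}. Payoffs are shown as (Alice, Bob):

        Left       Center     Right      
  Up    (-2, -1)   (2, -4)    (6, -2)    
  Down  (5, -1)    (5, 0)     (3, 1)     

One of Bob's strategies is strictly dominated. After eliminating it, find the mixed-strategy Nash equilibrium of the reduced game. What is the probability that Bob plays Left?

Bob's strategy Center is strictly dominated by Right: -2 > -4 and 1 > 0. Eliminate Center.
In a mixed equilibrium Alice is indifferent between Up and Down; this condition fixes q.
  Alice's payoff to Up: q·(-2) + (1−q)·6 = -8q + 6
  Alice's payoff to Down: q·5 + (1−q)·3 = 2q + 3
  -8q + 6 = 2q + 3  ⇒  -10q = -3  ⇒  q = 3/10.

q = 3/10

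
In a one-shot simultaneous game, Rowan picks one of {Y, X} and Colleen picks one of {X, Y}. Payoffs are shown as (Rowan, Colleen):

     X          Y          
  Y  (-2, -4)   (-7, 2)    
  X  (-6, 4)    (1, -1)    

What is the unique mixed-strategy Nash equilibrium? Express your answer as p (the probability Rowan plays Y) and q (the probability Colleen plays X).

p = 5/11, q = 2/3

Colleen's indifference between X and Y determines Rowan's mixing probability p:
  Colleen's payoff from X: p·(-4) + (1−p)·4 = -8p + 4
  Colleen's payoff from Y: p·2 + (1−p)·(-1) = 3p - 1
  -8p + 4 = 3p - 1  ⇒  -11p = -5  ⇒  p = 5/11.
For Rowan to be willing to mix, Rowan must be indifferent between Y and X, which pins down Colleen's mix.
  Rowan's payoff to Y: q·(-2) + (1−q)·(-7) = 5q - 7
  Rowan's payoff to X: q·(-6) + (1−q)·1 = -7q + 1
  5q - 7 = -7q + 1  ⇒  12q = 8  ⇒  q = 2/3.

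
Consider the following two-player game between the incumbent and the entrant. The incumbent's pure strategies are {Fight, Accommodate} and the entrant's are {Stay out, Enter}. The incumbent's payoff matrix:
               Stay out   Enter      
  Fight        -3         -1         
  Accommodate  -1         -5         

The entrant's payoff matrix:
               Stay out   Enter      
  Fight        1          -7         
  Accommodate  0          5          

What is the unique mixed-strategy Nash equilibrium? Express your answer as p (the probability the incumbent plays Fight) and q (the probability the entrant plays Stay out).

Set the entrant's expected payoff from Stay out equal to that from Enter:
  the entrant's payoff to Stay out: p·1 + (1−p)·0 = p
  the entrant's payoff to Enter: p·(-7) + (1−p)·5 = -12p + 5
  p = -12p + 5  ⇒  13p = 5  ⇒  p = 5/13.
The incumbent's indifference between Fight and Accommodate determines the entrant's mixing probability q:
  the incumbent's payoff to Fight: q·(-3) + (1−q)·(-1) = -2q - 1
  the incumbent's payoff to Accommodate: q·(-1) + (1−q)·(-5) = 4q - 5
  -2q - 1 = 4q - 5  ⇒  -6q = -4  ⇒  q = 2/3.

p = 5/13, q = 2/3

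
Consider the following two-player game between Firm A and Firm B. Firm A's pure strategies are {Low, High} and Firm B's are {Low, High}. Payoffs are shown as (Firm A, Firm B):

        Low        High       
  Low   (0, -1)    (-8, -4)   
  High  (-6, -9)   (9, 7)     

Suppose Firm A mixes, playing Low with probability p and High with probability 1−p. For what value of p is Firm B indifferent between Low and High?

Firm B's indifference between Low and High determines Firm A's mixing probability p:
  Firm B's payoff from Low: p·(-1) + (1−p)·(-9) = 8p - 9
  Firm B's payoff from High: p·(-4) + (1−p)·7 = -11p + 7
  8p - 9 = -11p + 7  ⇒  19p = 16  ⇒  p = 16/19.

p = 16/19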